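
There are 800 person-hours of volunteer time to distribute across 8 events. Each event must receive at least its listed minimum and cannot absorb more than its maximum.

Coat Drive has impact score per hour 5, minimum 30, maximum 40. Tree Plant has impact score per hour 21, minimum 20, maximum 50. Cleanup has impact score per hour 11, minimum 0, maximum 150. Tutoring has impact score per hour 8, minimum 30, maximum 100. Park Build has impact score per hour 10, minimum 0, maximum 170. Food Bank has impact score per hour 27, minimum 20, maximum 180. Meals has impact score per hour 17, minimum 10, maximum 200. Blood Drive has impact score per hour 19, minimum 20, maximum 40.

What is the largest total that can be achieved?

Meeting every minimum uses 30+20+0+30+0+20+10+20 = 130 person-hours, leaving 670.
Highest impact score per hour first: Food Bank 27 > Tree Plant 21 > Blood Drive 19 > Meals 17 > Cleanup 11 > Park Build 10 > Tutoring 8 > Coat Drive 5.
Food Bank: +160 to 180 (cap) — 510 left.
Tree Plant takes 30 more to reach its cap of 50 — 480 left.
Blood Drive: +20 to 40 (cap) — 460 left.
Give Meals 190 more to hit its cap of 200 — 270 left.
Cleanup takes 150 more to reach its cap of 150 — 120 left.
Park Build has room for 170 more but only 120 remain, so it gets 120.
Total = 5×30 + 21×50 + 11×150 + 8×30 + 10×120 + 27×180 + 17×200 + 19×40 = 13310.

13310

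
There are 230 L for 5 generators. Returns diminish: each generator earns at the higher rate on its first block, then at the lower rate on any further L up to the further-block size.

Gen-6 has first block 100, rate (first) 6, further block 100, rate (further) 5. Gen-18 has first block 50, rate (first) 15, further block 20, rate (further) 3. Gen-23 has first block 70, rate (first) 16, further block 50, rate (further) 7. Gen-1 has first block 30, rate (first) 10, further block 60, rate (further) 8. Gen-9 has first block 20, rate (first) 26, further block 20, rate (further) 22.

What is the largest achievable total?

Order all 10 blocks by rate: Gen-9/tier1 26 > Gen-9/tier2 22 > Gen-23/tier1 16 > Gen-18/tier1 15 > Gen-1/tier1 10 > Gen-1/tier2 8 > Gen-23/tier2 7 > Gen-6/tier1 6 > Gen-6/tier2 5 > Gen-18/tier2 3.
Gen-9/tier1 (26): +20 → 210 left.
Fill Gen-9 tier2 block (20 at 22) → 190 left.
Fill Gen-23 tier1 block (70 at 16) → 120 left.
Gen-18/tier1 (15): +50 → 70 left.
Gen-1 tier1 at 10: fill all 30 → 40 left.
Gen-1/tier2: +40 of 60 at 8; pool empty.
Total = 26×20 + 22×20 + 16×70 + 15×50 + 10×30 + 8×40 = 3450.

3450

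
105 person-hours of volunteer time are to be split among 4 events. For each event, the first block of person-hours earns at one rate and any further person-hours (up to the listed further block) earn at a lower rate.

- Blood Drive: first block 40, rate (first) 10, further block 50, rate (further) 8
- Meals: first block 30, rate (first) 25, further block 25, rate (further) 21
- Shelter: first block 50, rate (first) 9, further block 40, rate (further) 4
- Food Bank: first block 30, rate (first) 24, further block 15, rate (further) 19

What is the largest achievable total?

2330

Order all 8 blocks by rate: Meals/T1 25 > Food Bank/T1 24 > Meals/T2 21 > Food Bank/T2 19 > Blood Drive/T1 10 > Shelter/T1 9 > Blood Drive/T2 8 > Shelter/T2 4.
Meals/T1 (25): +30 — 75 left.
Food Bank/T1 (24): +30 — 45 left.
Fill Meals T2 block (25 at 21) — 20 left.
Fill Food Bank T2 block (15 at 19) — 5 left.
Blood Drive/T1: +5 of 40 at 10; pool empty.
Total = 25×30 + 24×30 + 21×25 + 19×15 + 10×5 = 2330.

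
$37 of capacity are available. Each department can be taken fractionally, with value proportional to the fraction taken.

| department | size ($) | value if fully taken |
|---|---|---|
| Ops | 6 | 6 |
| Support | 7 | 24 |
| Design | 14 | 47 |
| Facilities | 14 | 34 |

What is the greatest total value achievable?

107

Sort by value density: Support 24/7≈3.43, Design 47/14≈3.36, Facilities 34/14≈2.43, Ops 6/6≈1.
All 7 $ of Support fit (value 24) ; 30 remain.
Take all of Design (14 $, value 47) ; 16 $ left.
All 14 $ of Facilities fit (value 34) ; 2 remain.
2 $ left: a 2/6 share of Ops gives 6×2/6 = 2.
Total value = 107.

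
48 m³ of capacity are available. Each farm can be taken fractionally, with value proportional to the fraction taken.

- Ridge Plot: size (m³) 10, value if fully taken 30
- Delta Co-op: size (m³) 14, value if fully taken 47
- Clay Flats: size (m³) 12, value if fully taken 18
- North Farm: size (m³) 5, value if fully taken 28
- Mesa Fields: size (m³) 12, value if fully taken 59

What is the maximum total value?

Rank by value-to-size ratio: North Farm 28/5≈5.6, Mesa Fields 59/12≈4.92, Delta Co-op 47/14≈3.36, Ridge Plot 30/10≈3, Clay Flats 18/12≈1.5.
All 5 m³ of North Farm fit (value 28) — 43 remain.
All 12 m³ of Mesa Fields fit (value 59) — 31 remain.
Delta Co-op: take in full, 14 m³ for value 47 — 17 left.
All 10 m³ of Ridge Plot fit (value 30) — 7 remain.
Fill the last 7 m³ with part of Clay Flats: 7/12 of it earns 10.5.
Total value = 174.5.

174.5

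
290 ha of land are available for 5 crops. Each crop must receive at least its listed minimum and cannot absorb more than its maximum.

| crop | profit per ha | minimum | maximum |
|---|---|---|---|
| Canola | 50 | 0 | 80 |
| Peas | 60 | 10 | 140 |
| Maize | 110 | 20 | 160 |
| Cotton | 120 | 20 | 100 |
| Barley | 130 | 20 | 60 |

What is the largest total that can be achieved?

Meeting every minimum uses 0+10+20+20+20 = 70 ha, leaving 220.
Highest profit per ha first: Barley 130 > Cotton 120 > Maize 110 > Peas 60 > Canola 50.
Give Barley 40 more to hit its cap of 60 → 180 left.
Cotton takes 80 more to reach its cap of 100 → 100 left.
Maize: +100 (room for 140) → 120. Pool exhausted.
Total = 60×10 + 110×120 + 120×100 + 130×60 = 33600.

33600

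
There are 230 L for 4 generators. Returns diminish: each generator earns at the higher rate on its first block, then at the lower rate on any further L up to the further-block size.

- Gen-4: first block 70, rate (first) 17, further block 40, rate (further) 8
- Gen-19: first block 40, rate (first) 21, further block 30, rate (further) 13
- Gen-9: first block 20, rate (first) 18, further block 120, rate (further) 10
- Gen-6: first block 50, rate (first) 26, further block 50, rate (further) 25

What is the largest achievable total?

Treat each block as its own option and order by rate: Gen-6/T1 26 > Gen-6/T2 25 > Gen-19/T1 21 > Gen-9/T1 18 > Gen-4/T1 17 > Gen-19/T2 13 > Gen-9/T2 10 > Gen-4/T2 8.
Gen-6/T1 (26): +50 → 180 left.
Fill Gen-6 T2 block (50 at 25) → 130 left.
Fill Gen-19 T1 block (40 at 21) → 90 left.
Gen-9 T1 at 18: fill all 20 → 70 left.
Gen-4/T1 (17): +70 → 0 left.
Total = 26×50 + 25×50 + 21×40 + 18×20 + 17×70 = 4940.

4940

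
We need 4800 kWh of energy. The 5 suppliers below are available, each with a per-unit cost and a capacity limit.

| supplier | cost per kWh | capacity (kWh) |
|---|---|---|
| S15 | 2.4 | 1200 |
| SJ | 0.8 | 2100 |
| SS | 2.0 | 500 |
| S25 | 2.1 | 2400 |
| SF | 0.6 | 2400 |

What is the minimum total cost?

3720

Fill from the cheapest supplier first.
SF at 0.6: take all 2400 kWh → 2400 still needed.
SJ (0.8): use full 2100 → 300 kWh to go.
Take 300 from SS at 2.0 to finish.
S25, S15: unused.
Cost = 2400×0.6 + 2100×0.8 + 300×2.0 = 3720.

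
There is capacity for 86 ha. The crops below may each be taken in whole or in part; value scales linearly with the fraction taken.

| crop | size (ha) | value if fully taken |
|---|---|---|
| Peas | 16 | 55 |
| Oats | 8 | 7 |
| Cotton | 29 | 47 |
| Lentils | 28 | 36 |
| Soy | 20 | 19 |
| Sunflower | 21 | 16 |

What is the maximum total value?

150.35

Rank by value-to-size ratio: Peas 55/16≈3.44, Cotton 47/29≈1.62, Lentils 36/28≈1.29, Soy 19/20≈0.95, Oats 7/8≈0.875, Sunflower 16/21≈0.762.
Take all of Peas (16 ha, value 55) ; 70 ha left.
All 29 ha of Cotton fit (value 47) ; 41 remain.
Take all of Lentils (28 ha, value 36) ; 13 ha left.
Fill the last 13 ha with part of Soy: 13/20 of it earns 12.35.
Total value = 150.35.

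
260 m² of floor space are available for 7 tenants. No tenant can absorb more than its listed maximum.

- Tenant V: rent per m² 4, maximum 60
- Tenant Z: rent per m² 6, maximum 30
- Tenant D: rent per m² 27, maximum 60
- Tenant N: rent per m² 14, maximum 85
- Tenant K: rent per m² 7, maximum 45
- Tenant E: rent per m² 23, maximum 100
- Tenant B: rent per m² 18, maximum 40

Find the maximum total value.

Highest rent per m² first: Tenant D 27 > Tenant E 23 > Tenant B 18 > Tenant N 14 > Tenant K 7 > Tenant Z 6 > Tenant V 4.
Tenant D: +60 to 60 (cap) ; 200 left.
Tenant E: +100 to 100 (cap) ; 100 left.
Tenant B: +40 to 40 (cap) ; 60 left.
Tenant N: +60 (room for 85) → 60. Pool exhausted.
Total = 27×60 + 14×60 + 23×100 + 18×40 = 5480.

5480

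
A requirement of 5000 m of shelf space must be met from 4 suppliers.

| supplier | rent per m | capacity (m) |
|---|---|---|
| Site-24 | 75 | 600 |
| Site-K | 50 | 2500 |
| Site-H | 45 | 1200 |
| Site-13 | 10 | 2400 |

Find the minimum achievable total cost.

Cheapest first:
Site-13 at 10: take all 2400 m → 2600 still needed.
Site-H (45): use full 1200 → 1400 m to go.
Take 1400 from Site-K at 50 to finish.
Site-24: unused.
Cost = 2400×10 + 1200×45 + 1400×50 = 148000.

148000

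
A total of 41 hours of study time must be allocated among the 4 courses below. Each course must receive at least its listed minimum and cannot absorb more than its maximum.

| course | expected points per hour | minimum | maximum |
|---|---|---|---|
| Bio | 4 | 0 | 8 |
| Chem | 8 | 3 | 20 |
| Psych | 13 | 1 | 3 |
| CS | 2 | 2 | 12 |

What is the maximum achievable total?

251

Meeting every minimum uses 0+3+1+2 = 6 hours, leaving 35.
Highest expected points per hour first: Psych 13 > Chem 8 > Bio 4 > CS 2.
Give Psych 2 more to hit its cap of 3 — 33 left.
Give Chem 17 more to hit its cap of 20 — 16 left.
Bio takes 8 more to reach its cap of 8 — 8 left.
CS: +8 (room for 10) → 10. Pool exhausted.
Total = 4×8 + 8×20 + 13×3 + 2×10 = 251.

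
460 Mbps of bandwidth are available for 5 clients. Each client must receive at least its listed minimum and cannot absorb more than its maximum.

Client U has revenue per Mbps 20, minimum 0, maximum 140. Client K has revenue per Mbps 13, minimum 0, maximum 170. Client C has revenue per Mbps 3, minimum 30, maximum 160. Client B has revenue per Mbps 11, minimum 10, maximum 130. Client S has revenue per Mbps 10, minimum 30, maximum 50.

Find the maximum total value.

Meeting every minimum uses 0+0+30+10+30 = 70 Mbps, leaving 390.
Highest revenue per Mbps first: Client U 20 > Client K 13 > Client B 11 > Client S 10 > Client C 3.
Give Client U 140 more to hit its cap of 140 ; 250 left.
Client K takes 170 more to reach its cap of 170 ; 80 left.
Client B has room for 120 more but only 80 remain, so it gets 90.
Total = 20×140 + 13×170 + 3×30 + 11×90 + 10×30 = 6390.

6390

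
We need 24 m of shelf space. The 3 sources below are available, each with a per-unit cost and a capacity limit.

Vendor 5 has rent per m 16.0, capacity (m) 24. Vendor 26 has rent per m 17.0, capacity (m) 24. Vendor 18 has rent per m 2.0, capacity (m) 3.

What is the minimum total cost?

Cheapest first:
Take 3 from Vendor 18 at 2.0 → need 21 more.
Take 21 from Vendor 5 at 16.0 to finish.
Vendor 26: unused.
Cost = 3×2.0 + 21×16.0 = 342.

342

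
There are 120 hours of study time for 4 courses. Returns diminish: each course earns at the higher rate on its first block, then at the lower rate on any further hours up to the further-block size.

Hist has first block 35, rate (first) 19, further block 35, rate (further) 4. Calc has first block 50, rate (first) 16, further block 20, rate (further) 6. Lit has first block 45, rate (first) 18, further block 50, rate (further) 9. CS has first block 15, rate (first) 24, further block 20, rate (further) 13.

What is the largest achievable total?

Order all 8 blocks by rate: CS/T1 24 > Hist/T1 19 > Lit/T1 18 > Calc/T1 16 > CS/T2 13 > Lit/T2 9 > Calc/T2 6 > Hist/T2 4.
CS/T1 (24): +15 → 105 left.
Hist/T1 (19): +35 → 70 left.
Lit T1 at 18: fill all 45 → 25 left.
Calc T1 at 16: only 25 left, fill 25.
Total = 24×15 + 19×35 + 18×45 + 16×25 = 2235.

2235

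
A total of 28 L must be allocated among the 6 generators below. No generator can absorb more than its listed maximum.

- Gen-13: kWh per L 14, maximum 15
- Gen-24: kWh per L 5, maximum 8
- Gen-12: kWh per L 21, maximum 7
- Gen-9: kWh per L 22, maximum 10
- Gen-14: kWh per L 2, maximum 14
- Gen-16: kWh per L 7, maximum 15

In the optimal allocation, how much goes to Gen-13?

11

Order the generators by kWh per L: Gen-9 22 > Gen-12 21 > Gen-13 14 > Gen-16 7 > Gen-24 5 > Gen-14 2.
Gen-9: +10 to 10 (cap) ; 18 left.
Give Gen-12 7 to hit its cap of 7 ; 11 left.
Gen-13 has room for 15 but only 11 remain, so it gets 11.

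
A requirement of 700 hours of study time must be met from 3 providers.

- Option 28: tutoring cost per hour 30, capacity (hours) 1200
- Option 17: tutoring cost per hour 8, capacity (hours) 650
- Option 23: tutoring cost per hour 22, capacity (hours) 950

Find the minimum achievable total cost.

Fill from the cheapest provider first.
Option 17 (8): use full 650 → 50 hours to go.
Take 50 from Option 23 at 22 to finish.
Option 28: unused.
Cost = 650×8 + 50×22 = 6300.

6300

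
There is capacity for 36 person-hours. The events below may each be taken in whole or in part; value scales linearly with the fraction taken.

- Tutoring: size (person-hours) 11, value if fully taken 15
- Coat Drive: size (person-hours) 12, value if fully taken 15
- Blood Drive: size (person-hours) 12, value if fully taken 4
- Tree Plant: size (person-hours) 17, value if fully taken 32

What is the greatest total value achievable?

57

Best value per unit of size first: Tree Plant 32/17≈1.88, Tutoring 15/11≈1.36, Coat Drive 15/12≈1.25, Blood Drive 4/12≈0.333.
Tree Plant: take in full, 17 person-hours for value 32 — 19 left.
Tutoring: take in full, 11 person-hours for value 15 — 8 left.
8 person-hours left: a 8/12 share of Coat Drive gives 15×8/12 = 10.
Total value = 57.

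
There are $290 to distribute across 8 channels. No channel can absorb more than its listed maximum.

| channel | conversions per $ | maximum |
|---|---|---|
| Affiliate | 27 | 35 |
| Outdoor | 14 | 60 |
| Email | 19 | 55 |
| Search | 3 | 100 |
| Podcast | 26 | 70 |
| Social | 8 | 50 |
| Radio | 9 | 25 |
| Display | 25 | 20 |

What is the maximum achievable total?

5575

Rank by conversions per $: Affiliate 27 > Podcast 26 > Display 25 > Email 19 > Outdoor 14 > Radio 9 > Social 8 > Search 3.
Give Affiliate 35 to hit its cap of 35 — 255 left.
Podcast: +70 to 70 (cap) — 185 left.
Display takes 20 to reach its cap of 20 — 165 left.
Give Email 55 to hit its cap of 55 — 110 left.
Outdoor: +60 to 60 (cap) — 50 left.
Radio takes 25 to reach its cap of 25 — 25 left.
Social has room for 50 but only 25 remain, so it gets 25.
Total = 27×35 + 14×60 + 19×55 + 26×70 + 8×25 + 9×25 + 25×20 = 5575.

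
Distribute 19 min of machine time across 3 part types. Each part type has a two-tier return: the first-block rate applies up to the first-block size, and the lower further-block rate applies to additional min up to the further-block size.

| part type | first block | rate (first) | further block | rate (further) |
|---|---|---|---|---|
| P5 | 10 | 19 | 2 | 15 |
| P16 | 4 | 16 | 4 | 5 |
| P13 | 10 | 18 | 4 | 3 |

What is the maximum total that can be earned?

352

Treat each block as its own option and order by rate: P5/first 19 > P13/first 18 > P16/first 16 > P5/second 15 > P16/second 5 > P13/second 3.
P5 first at 19: fill all 10 → 9 left.
9 remain; put them into P13 first at 18.
Total = 19×10 + 18×9 = 352.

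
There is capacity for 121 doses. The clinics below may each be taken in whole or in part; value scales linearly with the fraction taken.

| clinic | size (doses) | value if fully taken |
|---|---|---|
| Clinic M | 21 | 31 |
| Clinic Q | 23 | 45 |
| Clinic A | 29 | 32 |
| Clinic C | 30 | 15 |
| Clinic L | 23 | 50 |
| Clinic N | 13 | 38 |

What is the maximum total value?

202

Rank by value-to-size ratio: Clinic N 38/13≈2.92, Clinic L 50/23≈2.17, Clinic Q 45/23≈1.96, Clinic M 31/21≈1.48, Clinic A 32/29≈1.1, Clinic C 15/30≈0.5.
Clinic N: take in full, 13 doses for value 38 ; 108 left.
All 23 doses of Clinic L fit (value 50) ; 85 remain.
All 23 doses of Clinic Q fit (value 45) ; 62 remain.
All 21 doses of Clinic M fit (value 31) ; 41 remain.
Clinic A: take in full, 29 doses for value 32 ; 12 left.
Fill the last 12 doses with part of Clinic C: 12/30 of it earns 6.
Total value = 202.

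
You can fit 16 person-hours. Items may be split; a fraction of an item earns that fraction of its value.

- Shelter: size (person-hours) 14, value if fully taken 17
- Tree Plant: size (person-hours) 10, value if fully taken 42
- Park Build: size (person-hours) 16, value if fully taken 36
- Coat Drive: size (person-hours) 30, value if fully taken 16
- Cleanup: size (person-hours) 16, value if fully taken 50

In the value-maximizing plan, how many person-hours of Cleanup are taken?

6

Rank by value-to-size ratio: Tree Plant 42/10≈4.2, Cleanup 50/16≈3.12, Park Build 36/16≈2.25, Shelter 17/14≈1.21, Coat Drive 16/30≈0.533.
Take all of Tree Plant (10 person-hours, value 42) — 6 person-hours left.
Only 6 person-hours remain; take 6/16 of Cleanup for value 50×6/16 = 18.75.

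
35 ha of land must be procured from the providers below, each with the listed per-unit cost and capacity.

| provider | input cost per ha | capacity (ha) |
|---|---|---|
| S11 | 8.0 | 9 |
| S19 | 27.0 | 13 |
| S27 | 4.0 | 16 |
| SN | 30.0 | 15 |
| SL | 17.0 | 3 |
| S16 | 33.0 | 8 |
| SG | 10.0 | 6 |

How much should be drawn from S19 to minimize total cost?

Cheapest first:
Take 16 from S27 at 4.0 ; need 19 more.
S11 at 8.0: take all 9 ha ; 10 still needed.
SG at 10.0: take all 6 ha ; 4 still needed.
SL at 17.0: take all 3 ha ; 1 still needed.
S19 (27.0): take the remaining 1 ; done.
SN, S16: unused.

1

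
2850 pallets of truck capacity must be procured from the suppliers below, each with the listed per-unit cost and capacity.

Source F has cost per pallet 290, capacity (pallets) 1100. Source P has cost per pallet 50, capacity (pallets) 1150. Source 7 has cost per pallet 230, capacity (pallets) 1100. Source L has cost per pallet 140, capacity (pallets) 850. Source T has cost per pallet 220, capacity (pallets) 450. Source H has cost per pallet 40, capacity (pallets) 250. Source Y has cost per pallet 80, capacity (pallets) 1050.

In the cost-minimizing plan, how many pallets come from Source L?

400

Fill from the cheapest supplier first.
Source H at 40: take all 250 pallets → 2600 still needed.
Source P at 50: take all 1150 pallets → 1450 still needed.
Source Y (80): use full 1050 → 400 pallets to go.
Take 400 from Source L at 140 to finish.
Source T, Source 7, Source F: unused.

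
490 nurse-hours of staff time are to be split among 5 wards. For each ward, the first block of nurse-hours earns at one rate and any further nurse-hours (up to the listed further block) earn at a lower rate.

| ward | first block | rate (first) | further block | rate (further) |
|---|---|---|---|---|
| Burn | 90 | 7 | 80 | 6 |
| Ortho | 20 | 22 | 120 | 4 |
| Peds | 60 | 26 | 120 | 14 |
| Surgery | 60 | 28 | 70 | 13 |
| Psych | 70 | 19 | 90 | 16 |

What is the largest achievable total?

9040

Treat each block as its own option and order by rate: Surgery/first 28 > Peds/first 26 > Ortho/first 22 > Psych/first 19 > Psych/second 16 > Peds/second 14 > Surgery/second 13 > Burn/first 7 > Burn/second 6 > Ortho/second 4.
Fill Surgery first block (60 at 28) ; 430 left.
Fill Peds first block (60 at 26) ; 370 left.
Fill Ortho first block (20 at 22) ; 350 left.
Psych first at 19: fill all 70 ; 280 left.
Fill Psych second block (90 at 16) ; 190 left.
Peds second at 14: fill all 120 ; 70 left.
Surgery/second (13): +70 ; 0 left.
Total = 28×60 + 26×60 + 22×20 + 19×70 + 16×90 + 14×120 + 13×70 = 9040.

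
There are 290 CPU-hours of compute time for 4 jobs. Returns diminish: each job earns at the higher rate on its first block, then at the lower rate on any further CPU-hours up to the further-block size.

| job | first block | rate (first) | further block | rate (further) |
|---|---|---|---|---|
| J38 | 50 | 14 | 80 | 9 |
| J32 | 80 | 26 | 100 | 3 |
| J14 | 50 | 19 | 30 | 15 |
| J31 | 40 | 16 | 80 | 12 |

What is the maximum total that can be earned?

Rank every tier by rate: J32/tier1 26 > J14/tier1 19 > J31/tier1 16 > J14/tier2 15 > J38/tier1 14 > J31/tier2 12 > J38/tier2 9 > J32/tier2 3.
Fill J32 tier1 block (80 at 26) — 210 left.
J14 tier1 at 19: fill all 50 — 160 left.
Fill J31 tier1 block (40 at 16) — 120 left.
Fill J14 tier2 block (30 at 15) — 90 left.
J38/tier1 (14): +50 — 40 left.
J31/tier2: +40 of 80 at 12; pool empty.
Total = 26×80 + 19×50 + 16×40 + 15×30 + 14×50 + 12×40 = 5300.

5300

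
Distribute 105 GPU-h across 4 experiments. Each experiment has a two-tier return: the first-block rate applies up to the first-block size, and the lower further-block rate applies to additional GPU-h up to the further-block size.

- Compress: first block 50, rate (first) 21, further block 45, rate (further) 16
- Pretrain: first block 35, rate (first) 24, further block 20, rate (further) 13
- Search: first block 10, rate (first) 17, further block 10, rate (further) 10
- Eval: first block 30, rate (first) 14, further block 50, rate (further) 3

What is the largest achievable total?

Order all 8 blocks by rate: Pretrain/first 24 > Compress/first 21 > Search/first 17 > Compress/second 16 > Eval/first 14 > Pretrain/second 13 > Search/second 10 > Eval/second 3.
Pretrain/first (24): +35 → 70 left.
Compress/first (21): +50 → 20 left.
Search first at 17: fill all 10 → 10 left.
Compress second at 16: only 10 left, fill 10.
Total = 24×35 + 21×50 + 17×10 + 16×10 = 2220.

2220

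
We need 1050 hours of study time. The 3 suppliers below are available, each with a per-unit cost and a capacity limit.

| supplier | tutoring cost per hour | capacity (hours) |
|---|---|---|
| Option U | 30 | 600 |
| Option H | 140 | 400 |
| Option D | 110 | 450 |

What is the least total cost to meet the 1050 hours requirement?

Fill from the cheapest supplier first.
Option U (30): use full 600 ; 450 hours to go.
Take 450 from Option D at 110 ; need 0 more.
Option H: unused.
Cost = 600×30 + 450×110 = 67500.

67500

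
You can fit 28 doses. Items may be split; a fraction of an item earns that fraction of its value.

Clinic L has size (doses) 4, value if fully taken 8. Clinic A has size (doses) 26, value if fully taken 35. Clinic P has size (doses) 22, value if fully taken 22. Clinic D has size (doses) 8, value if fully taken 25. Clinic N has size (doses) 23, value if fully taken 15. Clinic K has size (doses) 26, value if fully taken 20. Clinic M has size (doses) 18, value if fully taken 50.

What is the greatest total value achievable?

79

Sort by value density: Clinic D 25/8≈3.12, Clinic M 50/18≈2.78, Clinic L 8/4≈2, Clinic A 35/26≈1.35, Clinic P 22/22≈1, Clinic K 20/26≈0.769, Clinic N 15/23≈0.652.
Take all of Clinic D (8 doses, value 25) → 20 doses left.
Take all of Clinic M (18 doses, value 50) → 2 doses left.
Fill the last 2 doses with part of Clinic L: 2/4 of it earns 4.
Total value = 79.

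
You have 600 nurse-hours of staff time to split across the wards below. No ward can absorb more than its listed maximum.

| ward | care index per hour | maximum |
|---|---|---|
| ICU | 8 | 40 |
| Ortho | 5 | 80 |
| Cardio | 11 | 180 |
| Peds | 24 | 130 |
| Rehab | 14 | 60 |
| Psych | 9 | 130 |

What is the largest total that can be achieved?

7730

Order the wards by care index per hour: Peds 24 > Rehab 14 > Cardio 11 > Psych 9 > ICU 8 > Ortho 5.
Peds takes 130 to reach its cap of 130 — 470 left.
Give Rehab 60 to hit its cap of 60 — 410 left.
Cardio takes 180 to reach its cap of 180 — 230 left.
Give Psych 130 to hit its cap of 130 — 100 left.
ICU takes 40 to reach its cap of 40 — 60 left.
Only 60 left; Ortho takes them to reach 60.
Total = 8×40 + 5×60 + 11×180 + 24×130 + 14×60 + 9×130 = 7730.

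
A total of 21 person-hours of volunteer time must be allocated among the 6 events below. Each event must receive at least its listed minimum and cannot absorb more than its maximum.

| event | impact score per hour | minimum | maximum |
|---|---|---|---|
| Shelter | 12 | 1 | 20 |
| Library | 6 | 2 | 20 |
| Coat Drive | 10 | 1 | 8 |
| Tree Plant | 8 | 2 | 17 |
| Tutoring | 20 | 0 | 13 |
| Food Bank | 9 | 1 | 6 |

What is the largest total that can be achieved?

331

Meeting every minimum uses 1+2+1+2+0+1 = 7 person-hours, leaving 14.
Highest impact score per hour first: Tutoring 20 > Shelter 12 > Coat Drive 10 > Food Bank 9 > Tree Plant 8 > Library 6.
Give Tutoring 13 more to hit its cap of 13 → 1 left.
Shelter has room for 19 more but only 1 remain, so it gets 2.
Total = 12×2 + 6×2 + 10×1 + 8×2 + 20×13 + 9×1 = 331.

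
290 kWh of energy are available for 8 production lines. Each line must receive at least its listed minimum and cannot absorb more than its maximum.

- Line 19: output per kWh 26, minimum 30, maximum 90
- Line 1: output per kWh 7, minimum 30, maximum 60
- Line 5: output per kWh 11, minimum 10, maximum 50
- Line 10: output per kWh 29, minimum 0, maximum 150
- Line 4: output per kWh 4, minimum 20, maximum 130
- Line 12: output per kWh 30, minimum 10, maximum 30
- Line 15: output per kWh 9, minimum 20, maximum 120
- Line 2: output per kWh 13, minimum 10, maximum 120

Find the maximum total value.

6450

Meeting every minimum uses 30+30+10+0+20+10+20+10 = 130 kWh, leaving 160.
Rank by output per kWh: Line 12 30 > Line 10 29 > Line 19 26 > Line 2 13 > Line 5 11 > Line 15 9 > Line 1 7 > Line 4 4.
Give Line 12 20 more to hit its cap of 30 ; 140 left.
Line 10 has room for 150 more but only 140 remain, so it gets 140.
Total = 26×30 + 7×30 + 11×10 + 29×140 + 4×20 + 30×30 + 9×20 + 13×10 = 6450.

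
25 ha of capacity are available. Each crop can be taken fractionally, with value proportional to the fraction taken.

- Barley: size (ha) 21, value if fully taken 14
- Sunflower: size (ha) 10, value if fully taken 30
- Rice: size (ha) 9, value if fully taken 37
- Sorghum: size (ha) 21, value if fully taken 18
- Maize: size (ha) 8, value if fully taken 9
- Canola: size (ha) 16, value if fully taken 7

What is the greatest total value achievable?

73.75

Rank by value-to-size ratio: Rice 37/9≈4.11, Sunflower 30/10≈3, Maize 9/8≈1.12, Sorghum 18/21≈0.857, Barley 14/21≈0.667, Canola 7/16≈0.438.
All 9 ha of Rice fit (value 37) ; 16 remain.
Sunflower: take in full, 10 ha for value 30 ; 6 left.
6 ha left: a 6/8 share of Maize gives 9×6/8 = 6.75.
Total value = 73.75.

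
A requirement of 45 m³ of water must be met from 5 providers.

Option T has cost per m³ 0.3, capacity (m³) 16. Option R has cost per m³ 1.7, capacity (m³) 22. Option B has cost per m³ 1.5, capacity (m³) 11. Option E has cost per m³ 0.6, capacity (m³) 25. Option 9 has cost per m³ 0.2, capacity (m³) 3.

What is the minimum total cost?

Fill from the cheapest provider first.
Take 3 from Option 9 at 0.2 — need 42 more.
Take 16 from Option T at 0.3 — need 26 more.
Take 25 from Option E at 0.6 — need 1 more.
Take 1 from Option B at 1.5 to finish.
Option R: unused.
Cost = 3×0.2 + 16×0.3 + 25×0.6 + 1×1.5 = 21.9.

21.9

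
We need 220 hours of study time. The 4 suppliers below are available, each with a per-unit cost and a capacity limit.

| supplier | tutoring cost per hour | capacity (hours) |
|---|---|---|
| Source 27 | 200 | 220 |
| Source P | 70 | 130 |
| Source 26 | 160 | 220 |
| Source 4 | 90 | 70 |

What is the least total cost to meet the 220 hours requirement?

Cheapest first:
Source P (70): use full 130 ; 90 hours to go.
Take 70 from Source 4 at 90 ; need 20 more.
Take 20 from Source 26 at 160 to finish.
Source 27: unused.
Cost = 130×70 + 70×90 + 20×160 = 18600.

18600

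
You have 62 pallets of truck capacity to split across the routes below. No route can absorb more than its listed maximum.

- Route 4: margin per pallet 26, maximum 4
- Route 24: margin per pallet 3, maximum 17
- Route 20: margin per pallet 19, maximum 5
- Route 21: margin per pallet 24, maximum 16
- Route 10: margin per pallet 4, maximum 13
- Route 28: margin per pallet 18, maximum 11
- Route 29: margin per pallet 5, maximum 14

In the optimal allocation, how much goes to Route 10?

Rank by margin per pallet: Route 4 26 > Route 21 24 > Route 20 19 > Route 28 18 > Route 29 5 > Route 10 4 > Route 24 3.
Route 4 takes 4 to reach its cap of 4 ; 58 left.
Route 21: +16 to 16 (cap) ; 42 left.
Give Route 20 5 to hit its cap of 5 ; 37 left.
Route 28 takes 11 to reach its cap of 11 ; 26 left.
Give Route 29 14 to hit its cap of 14 ; 12 left.
Only 12 left; Route 10 takes them to reach 12.

12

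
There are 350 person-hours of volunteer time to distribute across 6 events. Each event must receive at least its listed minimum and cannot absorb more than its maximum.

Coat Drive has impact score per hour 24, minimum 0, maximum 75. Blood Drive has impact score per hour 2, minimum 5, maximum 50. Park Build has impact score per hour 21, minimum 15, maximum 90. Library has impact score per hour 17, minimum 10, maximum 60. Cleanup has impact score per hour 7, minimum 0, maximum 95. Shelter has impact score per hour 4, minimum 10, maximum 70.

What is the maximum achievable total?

5485

Meeting every minimum uses 0+5+15+10+0+10 = 40 person-hours, leaving 310.
Rank by impact score per hour: Coat Drive 24 > Park Build 21 > Library 17 > Cleanup 7 > Shelter 4 > Blood Drive 2.
Coat Drive takes 75 more to reach its cap of 75 — 235 left.
Park Build takes 75 more to reach its cap of 90 — 160 left.
Library takes 50 more to reach its cap of 60 — 110 left.
Cleanup: +95 to 95 (cap) — 15 left.
Only 15 left; Shelter takes them to reach 25.
Total = 24×75 + 2×5 + 21×90 + 17×60 + 7×95 + 4×25 = 5485.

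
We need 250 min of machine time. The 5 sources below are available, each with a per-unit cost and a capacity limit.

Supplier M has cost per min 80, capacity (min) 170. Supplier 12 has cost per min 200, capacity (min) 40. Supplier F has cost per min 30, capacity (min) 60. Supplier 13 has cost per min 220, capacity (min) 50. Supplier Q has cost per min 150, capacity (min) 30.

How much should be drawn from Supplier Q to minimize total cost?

Cheapest first:
Supplier F at 30: take all 60 min — 190 still needed.
Supplier M (80): use full 170 — 20 min to go.
Supplier Q at 150: take 20 of its 30 — requirement met.
Supplier 12, Supplier 13: unused.

20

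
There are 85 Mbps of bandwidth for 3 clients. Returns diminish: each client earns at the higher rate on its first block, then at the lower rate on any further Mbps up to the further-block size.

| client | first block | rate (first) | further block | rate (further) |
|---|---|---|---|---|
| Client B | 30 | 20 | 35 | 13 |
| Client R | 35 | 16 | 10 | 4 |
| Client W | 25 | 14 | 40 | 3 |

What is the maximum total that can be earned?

Order all 6 blocks by rate: Client B/tier1 20 > Client R/tier1 16 > Client W/tier1 14 > Client B/tier2 13 > Client R/tier2 4 > Client W/tier2 3.
Client B/tier1 (20): +30 ; 55 left.
Fill Client R tier1 block (35 at 16) ; 20 left.
Client W/tier1: +20 of 25 at 14; pool empty.
Total = 20×30 + 16×35 + 14×20 = 1440.

1440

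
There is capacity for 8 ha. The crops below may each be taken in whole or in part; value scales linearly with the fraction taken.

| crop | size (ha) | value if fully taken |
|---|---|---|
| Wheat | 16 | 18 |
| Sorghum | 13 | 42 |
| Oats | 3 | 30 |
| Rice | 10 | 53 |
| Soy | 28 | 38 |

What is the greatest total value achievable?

56.5

Best value per unit of size first: Oats 30/3≈10, Rice 53/10≈5.3, Sorghum 42/13≈3.23, Soy 38/28≈1.36, Wheat 18/16≈1.12.
All 3 ha of Oats fit (value 30) — 5 remain.
5 ha left: a 5/10 share of Rice gives 53×5/10 = 26.5.
Total value = 56.5.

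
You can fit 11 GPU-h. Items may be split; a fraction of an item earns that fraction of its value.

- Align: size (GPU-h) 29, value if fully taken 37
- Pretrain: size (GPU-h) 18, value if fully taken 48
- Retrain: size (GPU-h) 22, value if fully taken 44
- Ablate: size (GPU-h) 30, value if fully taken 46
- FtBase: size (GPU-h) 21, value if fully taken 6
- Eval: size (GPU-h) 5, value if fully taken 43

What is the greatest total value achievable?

Rank by value-to-size ratio: Eval 43/5≈8.6, Pretrain 48/18≈2.67, Retrain 44/22≈2, Ablate 46/30≈1.53, Align 37/29≈1.28, FtBase 6/21≈0.286.
All 5 GPU-h of Eval fit (value 43) ; 6 remain.
6 GPU-h left: a 6/18 share of Pretrain gives 48×6/18 = 16.
Total value = 59.

59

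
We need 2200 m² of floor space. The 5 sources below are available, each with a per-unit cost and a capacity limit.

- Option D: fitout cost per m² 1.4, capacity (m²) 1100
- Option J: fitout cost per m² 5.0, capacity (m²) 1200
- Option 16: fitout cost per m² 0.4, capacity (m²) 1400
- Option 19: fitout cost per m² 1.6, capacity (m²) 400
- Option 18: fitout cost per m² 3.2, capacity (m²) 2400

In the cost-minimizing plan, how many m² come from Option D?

800

Use sources in increasing cost order.
Option 16 at 0.4: take all 1400 m² — 800 still needed.
Option D at 1.4: take 800 of its 1100 — requirement met.
Option 19, Option 18, Option J: unused.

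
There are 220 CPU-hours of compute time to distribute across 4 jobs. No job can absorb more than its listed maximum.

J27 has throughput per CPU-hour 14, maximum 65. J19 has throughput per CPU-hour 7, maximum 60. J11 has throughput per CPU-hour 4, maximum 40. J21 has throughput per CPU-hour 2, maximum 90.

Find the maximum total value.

Highest throughput per CPU-hour first: J27 14 > J19 7 > J11 4 > J21 2.
J27: +65 to 65 (cap) — 155 left.
J19: +60 to 60 (cap) — 95 left.
Give J11 40 to hit its cap of 40 — 55 left.
J21: +55 (room for 90) → 55. Pool exhausted.
Total = 14×65 + 7×60 + 4×40 + 2×55 = 1600.

1600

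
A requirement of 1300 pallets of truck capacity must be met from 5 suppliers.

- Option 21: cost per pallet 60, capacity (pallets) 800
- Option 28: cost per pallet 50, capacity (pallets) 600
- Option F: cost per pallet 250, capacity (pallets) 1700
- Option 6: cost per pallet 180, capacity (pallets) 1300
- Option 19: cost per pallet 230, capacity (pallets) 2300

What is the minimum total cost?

72000

Use suppliers in increasing cost order.
Option 28 at 50: take all 600 pallets — 700 still needed.
Option 21 (60): take the remaining 700 — done.
Option 6, Option 19, Option F: unused.
Cost = 600×50 + 700×60 = 72000.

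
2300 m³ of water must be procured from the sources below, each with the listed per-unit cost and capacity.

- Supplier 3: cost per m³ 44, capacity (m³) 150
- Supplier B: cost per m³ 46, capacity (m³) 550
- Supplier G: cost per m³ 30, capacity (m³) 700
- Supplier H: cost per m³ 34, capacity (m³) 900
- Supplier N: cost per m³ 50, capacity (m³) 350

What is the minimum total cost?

Cheapest first:
Take 700 from Supplier G at 30 ; need 1600 more.
Supplier H at 34: take all 900 m³ ; 700 still needed.
Supplier 3 (44): use full 150 ; 550 m³ to go.
Supplier B (46): use full 550 ; 0 m³ to go.
Supplier N: unused.
Cost = 700×30 + 900×34 + 150×44 + 550×46 = 83500.

83500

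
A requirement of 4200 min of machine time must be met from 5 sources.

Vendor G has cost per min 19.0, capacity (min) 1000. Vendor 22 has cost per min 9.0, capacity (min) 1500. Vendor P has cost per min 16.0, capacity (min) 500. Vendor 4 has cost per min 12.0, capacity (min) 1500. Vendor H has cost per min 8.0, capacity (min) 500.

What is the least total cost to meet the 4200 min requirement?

Fill from the cheapest source first.
Vendor H (8.0): use full 500 — 3700 min to go.
Vendor 22 (9.0): use full 1500 — 2200 min to go.
Vendor 4 (12.0): use full 1500 — 700 min to go.
Vendor P (16.0): use full 500 — 200 min to go.
Take 200 from Vendor G at 19.0 to finish.
Cost = 500×8.0 + 1500×9.0 + 1500×12.0 + 500×16.0 + 200×19.0 = 47300.

47300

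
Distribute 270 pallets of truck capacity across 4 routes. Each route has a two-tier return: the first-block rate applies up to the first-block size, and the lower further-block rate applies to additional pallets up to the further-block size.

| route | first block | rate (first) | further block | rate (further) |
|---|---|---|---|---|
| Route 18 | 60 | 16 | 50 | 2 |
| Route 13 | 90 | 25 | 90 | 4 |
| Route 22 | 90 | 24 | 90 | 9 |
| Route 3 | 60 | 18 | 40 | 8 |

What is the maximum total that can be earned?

5970

Rank every tier by rate: Route 13/T1 25 > Route 22/T1 24 > Route 3/T1 18 > Route 18/T1 16 > Route 22/T2 9 > Route 3/T2 8 > Route 13/T2 4 > Route 18/T2 2.
Route 13/T1 (25): +90 ; 180 left.
Route 22 T1 at 24: fill all 90 ; 90 left.
Fill Route 3 T1 block (60 at 18) ; 30 left.
30 remain; put them into Route 18 T1 at 16.
Total = 25×90 + 24×90 + 18×60 + 16×30 = 5970.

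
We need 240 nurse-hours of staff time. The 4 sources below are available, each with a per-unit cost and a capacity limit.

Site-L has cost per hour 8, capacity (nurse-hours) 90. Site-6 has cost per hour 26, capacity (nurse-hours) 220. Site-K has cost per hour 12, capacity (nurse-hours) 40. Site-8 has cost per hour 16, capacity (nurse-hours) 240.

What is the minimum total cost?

2960

Cheapest first:
Site-L at 8: take all 90 nurse-hours ; 150 still needed.
Site-K (12): use full 40 ; 110 nurse-hours to go.
Site-8 at 16: take 110 of its 240 ; requirement met.
Site-6: unused.
Cost = 90×8 + 40×12 + 110×16 = 2960.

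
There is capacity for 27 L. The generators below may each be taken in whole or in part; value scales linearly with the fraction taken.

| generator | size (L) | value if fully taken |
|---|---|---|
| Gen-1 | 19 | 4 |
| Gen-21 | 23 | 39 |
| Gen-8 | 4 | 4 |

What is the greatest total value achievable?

Sort by value density: Gen-21 39/23≈1.7, Gen-8 4/4≈1, Gen-1 4/19≈0.211.
Take all of Gen-21 (23 L, value 39) — 4 L left.
All 4 L of Gen-8 fit (value 4) — 0 remain.
Total value = 43.

43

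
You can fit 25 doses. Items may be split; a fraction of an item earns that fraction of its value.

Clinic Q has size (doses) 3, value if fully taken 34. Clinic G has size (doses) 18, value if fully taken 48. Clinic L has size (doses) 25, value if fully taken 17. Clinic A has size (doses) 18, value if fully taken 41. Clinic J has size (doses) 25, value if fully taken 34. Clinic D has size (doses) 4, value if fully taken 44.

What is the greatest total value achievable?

Rank by value-to-size ratio: Clinic Q 34/3≈11.3, Clinic D 44/4≈11, Clinic G 48/18≈2.67, Clinic A 41/18≈2.28, Clinic J 34/25≈1.36, Clinic L 17/25≈0.68.
Take all of Clinic Q (3 doses, value 34) → 22 doses left.
Take all of Clinic D (4 doses, value 44) → 18 doses left.
Clinic G: take in full, 18 doses for value 48 → 0 left.
Total value = 126.

126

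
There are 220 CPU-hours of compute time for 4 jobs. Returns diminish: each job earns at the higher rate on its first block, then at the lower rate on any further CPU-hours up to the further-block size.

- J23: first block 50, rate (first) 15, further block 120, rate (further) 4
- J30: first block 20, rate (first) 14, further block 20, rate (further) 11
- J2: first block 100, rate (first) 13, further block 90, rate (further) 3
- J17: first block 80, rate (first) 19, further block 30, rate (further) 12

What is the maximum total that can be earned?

3460

Rank every tier by rate: J17/tier1 19 > J23/tier1 15 > J30/tier1 14 > J2/tier1 13 > J17/tier2 12 > J30/tier2 11 > J23/tier2 4 > J2/tier2 3.
J17/tier1 (19): +80 → 140 left.
J23/tier1 (15): +50 → 90 left.
J30/tier1 (14): +20 → 70 left.
J2/tier1: +70 of 100 at 13; pool empty.
Total = 19×80 + 15×50 + 14×20 + 13×70 = 3460.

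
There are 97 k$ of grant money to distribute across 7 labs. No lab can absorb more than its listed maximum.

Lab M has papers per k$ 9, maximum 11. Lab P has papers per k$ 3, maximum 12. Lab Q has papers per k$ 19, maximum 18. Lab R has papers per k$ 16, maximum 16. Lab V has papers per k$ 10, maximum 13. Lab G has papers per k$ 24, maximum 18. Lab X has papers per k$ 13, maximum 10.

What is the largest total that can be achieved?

Order the labs by papers per k$: Lab G 24 > Lab Q 19 > Lab R 16 > Lab X 13 > Lab V 10 > Lab M 9 > Lab P 3.
Lab G takes 18 to reach its cap of 18 — 79 left.
Lab Q: +18 to 18 (cap) — 61 left.
Lab R takes 16 to reach its cap of 16 — 45 left.
Lab X takes 10 to reach its cap of 10 — 35 left.
Lab V: +13 to 13 (cap) — 22 left.
Lab M: +11 to 11 (cap) — 11 left.
Lab P: +11 (room for 12) → 11. Pool exhausted.
Total = 9×11 + 3×11 + 19×18 + 16×16 + 10×13 + 24×18 + 13×10 = 1422.

1422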